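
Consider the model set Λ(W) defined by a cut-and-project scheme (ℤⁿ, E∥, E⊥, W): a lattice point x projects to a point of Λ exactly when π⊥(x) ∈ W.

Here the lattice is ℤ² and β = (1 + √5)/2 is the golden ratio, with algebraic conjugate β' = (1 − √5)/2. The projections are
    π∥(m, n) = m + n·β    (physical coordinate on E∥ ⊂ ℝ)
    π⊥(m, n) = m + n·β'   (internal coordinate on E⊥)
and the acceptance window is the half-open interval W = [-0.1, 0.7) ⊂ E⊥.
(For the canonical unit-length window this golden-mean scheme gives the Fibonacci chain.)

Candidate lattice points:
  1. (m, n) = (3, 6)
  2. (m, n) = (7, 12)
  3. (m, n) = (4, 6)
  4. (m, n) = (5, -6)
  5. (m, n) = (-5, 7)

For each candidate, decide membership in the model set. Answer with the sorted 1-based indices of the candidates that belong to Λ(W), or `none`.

3

Compute β' = (1−√5)/2 = -0.61803, so π⊥(m,n) = m -0.61803·n.
candidate 1: (m,n)=(3,6) → π∥ = 3+6·β ≈ 12.70820, π⊥ = 3+6·β' ≈ -0.70820 ∉ [-0.1, 0.7) ⇒ out
candidate 2: (m,n)=(7,12) → π∥ = 7+12·β ≈ 26.41641, π⊥ = 7+12·β' ≈ -0.41641 ∉ [-0.1, 0.7) ⇒ out
candidate 3: (m,n)=(4,6) → π∥ = 4+6·β ≈ 13.70820, π⊥ = 4+6·β' ≈ 0.29180 ∈ [-0.1, 0.7) ⇒ IN Λ
candidate 4: (m,n)=(5,-6) → π∥ = 5-6·β ≈ -4.70820, π⊥ = 5-6·β' ≈ 8.70820 ∉ [-0.1, 0.7) ⇒ out
candidate 5: (m,n)=(-5,7) → π∥ = -5+7·β ≈ 6.32624, π⊥ = -5+7·β' ≈ -9.32624 ∉ [-0.1, 0.7) ⇒ out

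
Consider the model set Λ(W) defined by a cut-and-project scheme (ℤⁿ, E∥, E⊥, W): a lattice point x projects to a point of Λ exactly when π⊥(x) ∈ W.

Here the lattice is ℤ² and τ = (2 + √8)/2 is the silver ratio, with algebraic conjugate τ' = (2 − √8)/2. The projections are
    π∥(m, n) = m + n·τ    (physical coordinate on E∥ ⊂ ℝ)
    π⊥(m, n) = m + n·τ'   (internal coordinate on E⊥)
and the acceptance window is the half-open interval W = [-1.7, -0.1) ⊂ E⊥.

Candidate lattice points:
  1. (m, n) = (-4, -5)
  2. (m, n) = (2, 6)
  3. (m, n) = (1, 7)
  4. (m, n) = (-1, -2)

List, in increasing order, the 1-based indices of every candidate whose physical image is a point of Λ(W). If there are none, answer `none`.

2, 4

Compute τ' = (2−√8)/2 = -0.41421, so π⊥(m,n) = m -0.41421·n.
#1 (-4,-5): internal coord -4 + (-5)·τ' = -1.92893; -1.92893 ∉ [-1.7, -0.1) → out
#2 (2,6): internal coord 2 + (6)·τ' = -0.48528; -0.48528 ∈ [-1.7, -0.1) → IN Λ
#3 (1,7): internal coord 1 + (7)·τ' = -1.89949; -1.89949 ∉ [-1.7, -0.1) → out
#4 (-1,-2): internal coord -1 + (-2)·τ' = -0.17157; -0.17157 ∈ [-1.7, -0.1) → IN Λ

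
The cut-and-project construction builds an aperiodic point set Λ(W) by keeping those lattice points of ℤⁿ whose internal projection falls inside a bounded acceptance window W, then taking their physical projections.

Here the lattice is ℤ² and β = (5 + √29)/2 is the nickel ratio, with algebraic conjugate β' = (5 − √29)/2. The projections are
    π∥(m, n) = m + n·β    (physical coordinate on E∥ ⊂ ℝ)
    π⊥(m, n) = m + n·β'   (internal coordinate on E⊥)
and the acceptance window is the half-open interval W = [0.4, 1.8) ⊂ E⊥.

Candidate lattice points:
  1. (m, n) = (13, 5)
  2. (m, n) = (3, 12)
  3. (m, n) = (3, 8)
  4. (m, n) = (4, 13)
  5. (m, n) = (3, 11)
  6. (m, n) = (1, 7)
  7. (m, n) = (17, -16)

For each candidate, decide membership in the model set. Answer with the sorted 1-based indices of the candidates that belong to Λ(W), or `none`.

Numerically β ≈ 5.1926 and β' = −1/β ≈ -0.1926.
#1 (13,5): internal coord 13 + (5)·β' = +12.0371; +12.0371 ∉ [0.4, 1.8) → out
#2 (3,12): internal coord 3 + (12)·β' = +0.6890; +0.6890 ∈ [0.4, 1.8) → IN Λ
#3 (3,8): internal coord 3 + (8)·β' = +1.4593; +1.4593 ∈ [0.4, 1.8) → IN Λ
#4 (4,13): internal coord 4 + (13)·β' = +1.4964; +1.4964 ∈ [0.4, 1.8) → IN Λ
#5 (3,11): internal coord 3 + (11)·β' = +0.8816; +0.8816 ∈ [0.4, 1.8) → IN Λ
#6 (1,7): internal coord 1 + (7)·β' = -0.3481; -0.3481 ∉ [0.4, 1.8) → out
#7 (17,-16): internal coord 17 + (-16)·β' = +20.0813; +20.0813 ∉ [0.4, 1.8) → out

2, 3, 4, 5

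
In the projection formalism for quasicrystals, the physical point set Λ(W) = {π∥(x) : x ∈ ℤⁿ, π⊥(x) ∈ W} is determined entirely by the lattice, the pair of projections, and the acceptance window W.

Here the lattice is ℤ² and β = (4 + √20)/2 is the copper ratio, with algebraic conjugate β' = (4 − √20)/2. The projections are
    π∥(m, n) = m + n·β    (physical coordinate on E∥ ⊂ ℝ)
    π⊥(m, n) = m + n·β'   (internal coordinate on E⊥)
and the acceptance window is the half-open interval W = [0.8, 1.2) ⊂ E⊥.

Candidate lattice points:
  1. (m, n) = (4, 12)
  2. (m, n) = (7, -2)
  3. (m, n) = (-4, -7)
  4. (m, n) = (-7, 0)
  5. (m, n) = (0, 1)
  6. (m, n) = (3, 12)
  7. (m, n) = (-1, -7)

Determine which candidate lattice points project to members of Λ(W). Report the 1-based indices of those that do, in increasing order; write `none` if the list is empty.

1

Numerically β ≈ 4.236068 and β' = −1/β ≈ -0.236068.
candidate 1: (m,n)=(4,12) → π∥ = 4+12·β ≈ 54.832816, π⊥ = 4+12·β' ≈ 1.167184 ∈ [0.8, 1.2) ⇒ IN Λ
candidate 2: (m,n)=(7,-2) → π∥ = 7-2·β ≈ -1.472136, π⊥ = 7-2·β' ≈ 7.472136 ∉ [0.8, 1.2) ⇒ out
candidate 3: (m,n)=(-4,-7) → π∥ = -4-7·β ≈ -33.652476, π⊥ = -4-7·β' ≈ -2.347524 ∉ [0.8, 1.2) ⇒ out
candidate 4: (m,n)=(-7,0) → π∥ = -7+0·β ≈ -7.000000, π⊥ = -7+0·β' ≈ -7.000000 ∉ [0.8, 1.2) ⇒ out
candidate 5: (m,n)=(0,1) → π∥ = 0+1·β ≈ 4.236068, π⊥ = 0+1·β' ≈ -0.236068 ∉ [0.8, 1.2) ⇒ out
candidate 6: (m,n)=(3,12) → π∥ = 3+12·β ≈ 53.832816, π⊥ = 3+12·β' ≈ 0.167184 ∉ [0.8, 1.2) ⇒ out
candidate 7: (m,n)=(-1,-7) → π∥ = -1-7·β ≈ -30.652476, π⊥ = -1-7·β' ≈ 0.652476 ∉ [0.8, 1.2) ⇒ out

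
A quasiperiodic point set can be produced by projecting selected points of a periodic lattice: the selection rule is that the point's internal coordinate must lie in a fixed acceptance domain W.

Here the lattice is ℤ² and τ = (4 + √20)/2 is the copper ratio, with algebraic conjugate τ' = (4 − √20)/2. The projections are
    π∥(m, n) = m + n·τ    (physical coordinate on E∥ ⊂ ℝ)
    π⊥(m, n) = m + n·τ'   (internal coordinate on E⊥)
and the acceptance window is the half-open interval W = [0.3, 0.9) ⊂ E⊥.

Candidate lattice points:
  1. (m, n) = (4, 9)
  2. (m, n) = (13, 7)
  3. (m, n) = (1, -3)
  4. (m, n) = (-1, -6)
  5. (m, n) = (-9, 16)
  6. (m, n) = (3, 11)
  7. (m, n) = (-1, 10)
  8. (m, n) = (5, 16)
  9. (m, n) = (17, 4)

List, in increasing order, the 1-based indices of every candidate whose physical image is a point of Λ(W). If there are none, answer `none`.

Numerically τ ≈ 4.2361 and τ' = −1/τ ≈ -0.2361.
[1] lift (4,9): star map gives 1.8754; window check 0.3 ≤ 1.8754 < 0.9 is false → out
[2] lift (13,7): star map gives 11.3475; window check 0.3 ≤ 11.3475 < 0.9 is false → out
[3] lift (1,-3): star map gives 1.7082; window check 0.3 ≤ 1.7082 < 0.9 is false → out
[4] lift (-1,-6): star map gives 0.4164; window check 0.3 ≤ 0.4164 < 0.9 is true → IN Λ
[5] lift (-9,16): star map gives -12.7771; window check 0.3 ≤ -12.7771 < 0.9 is false → out
[6] lift (3,11): star map gives 0.4033; window check 0.3 ≤ 0.4033 < 0.9 is true → IN Λ
[7] lift (-1,10): star map gives -3.3607; window check 0.3 ≤ -3.3607 < 0.9 is false → out
[8] lift (5,16): star map gives 1.2229; window check 0.3 ≤ 1.2229 < 0.9 is false → out
[9] lift (17,4): star map gives 16.0557; window check 0.3 ≤ 16.0557 < 0.9 is false → out

4, 6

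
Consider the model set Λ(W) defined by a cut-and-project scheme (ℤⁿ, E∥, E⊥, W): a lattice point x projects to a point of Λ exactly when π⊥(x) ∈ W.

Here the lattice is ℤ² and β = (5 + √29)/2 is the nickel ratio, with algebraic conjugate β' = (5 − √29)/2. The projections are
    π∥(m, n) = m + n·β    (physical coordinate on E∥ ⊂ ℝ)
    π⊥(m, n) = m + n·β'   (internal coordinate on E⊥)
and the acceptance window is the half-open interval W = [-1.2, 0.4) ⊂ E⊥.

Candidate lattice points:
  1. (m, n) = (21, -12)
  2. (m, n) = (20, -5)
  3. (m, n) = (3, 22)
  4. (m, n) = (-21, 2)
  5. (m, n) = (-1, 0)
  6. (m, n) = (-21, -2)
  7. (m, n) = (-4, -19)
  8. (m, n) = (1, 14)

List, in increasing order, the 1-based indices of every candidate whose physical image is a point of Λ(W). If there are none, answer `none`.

Numerically β ≈ 5.1926 and β' = −1/β ≈ -0.1926.
[1] lift (21,-12): star map gives 23.3110; window check -1.2 ≤ 23.3110 < 0.4 is false → out
[2] lift (20,-5): star map gives 20.9629; window check -1.2 ≤ 20.9629 < 0.4 is false → out
[3] lift (3,22): star map gives -1.2368; window check -1.2 ≤ -1.2368 < 0.4 is false → out
[4] lift (-21,2): star map gives -21.3852; window check -1.2 ≤ -21.3852 < 0.4 is false → out
[5] lift (-1,0): star map gives -1.0000; window check -1.2 ≤ -1.0000 < 0.4 is true → IN Λ
[6] lift (-21,-2): star map gives -20.6148; window check -1.2 ≤ -20.6148 < 0.4 is false → out
[7] lift (-4,-19): star map gives -0.3409; window check -1.2 ≤ -0.3409 < 0.4 is true → IN Λ
[8] lift (1,14): star map gives -1.6962; window check -1.2 ≤ -1.6962 < 0.4 is false → out

5, 7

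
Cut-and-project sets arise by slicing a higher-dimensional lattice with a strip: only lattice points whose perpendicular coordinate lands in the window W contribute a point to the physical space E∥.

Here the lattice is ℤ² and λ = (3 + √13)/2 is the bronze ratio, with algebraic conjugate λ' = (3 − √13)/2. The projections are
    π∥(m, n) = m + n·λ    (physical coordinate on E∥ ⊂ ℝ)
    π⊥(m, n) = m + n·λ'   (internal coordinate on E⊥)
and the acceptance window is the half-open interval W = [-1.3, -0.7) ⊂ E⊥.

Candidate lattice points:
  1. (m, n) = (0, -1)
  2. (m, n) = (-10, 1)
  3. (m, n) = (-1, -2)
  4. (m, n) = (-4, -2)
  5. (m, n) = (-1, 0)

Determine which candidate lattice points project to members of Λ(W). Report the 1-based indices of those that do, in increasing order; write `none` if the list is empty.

Compute λ' = (3−√13)/2 = -0.3028, so π⊥(m,n) = m -0.3028·n.
[1] lift (0,-1): star map gives 0.3028; window check -1.3 ≤ 0.3028 < -0.7 is false → out
[2] lift (-10,1): star map gives -10.3028; window check -1.3 ≤ -10.3028 < -0.7 is false → out
[3] lift (-1,-2): star map gives -0.3944; window check -1.3 ≤ -0.3944 < -0.7 is false → out
[4] lift (-4,-2): star map gives -3.3944; window check -1.3 ≤ -3.3944 < -0.7 is false → out
[5] lift (-1,0): star map gives -1.0000; window check -1.3 ≤ -1.0000 < -0.7 is true → IN Λ

5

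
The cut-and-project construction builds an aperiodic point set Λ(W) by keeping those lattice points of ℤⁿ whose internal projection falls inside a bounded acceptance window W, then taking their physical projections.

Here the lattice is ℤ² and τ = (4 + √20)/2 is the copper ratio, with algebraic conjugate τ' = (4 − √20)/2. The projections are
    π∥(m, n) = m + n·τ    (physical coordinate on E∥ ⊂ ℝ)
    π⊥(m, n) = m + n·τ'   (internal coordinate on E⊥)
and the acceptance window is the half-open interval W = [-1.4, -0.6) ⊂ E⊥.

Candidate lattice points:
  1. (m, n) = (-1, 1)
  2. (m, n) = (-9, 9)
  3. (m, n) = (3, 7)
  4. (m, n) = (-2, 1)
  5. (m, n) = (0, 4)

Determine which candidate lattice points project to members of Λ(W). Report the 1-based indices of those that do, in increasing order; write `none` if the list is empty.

Compute τ' = (4−√20)/2 = -0.236068, so π⊥(m,n) = m -0.236068·n.
[1] lift (-1,1): star map gives -1.236068; window check -1.4 ≤ -1.236068 < -0.6 is true → IN Λ
[2] lift (-9,9): star map gives -11.124612; window check -1.4 ≤ -11.124612 < -0.6 is false → out
[3] lift (3,7): star map gives 1.347524; window check -1.4 ≤ 1.347524 < -0.6 is false → out
[4] lift (-2,1): star map gives -2.236068; window check -1.4 ≤ -2.236068 < -0.6 is false → out
[5] lift (0,4): star map gives -0.944272; window check -1.4 ≤ -0.944272 < -0.6 is true → IN Λ

1, 5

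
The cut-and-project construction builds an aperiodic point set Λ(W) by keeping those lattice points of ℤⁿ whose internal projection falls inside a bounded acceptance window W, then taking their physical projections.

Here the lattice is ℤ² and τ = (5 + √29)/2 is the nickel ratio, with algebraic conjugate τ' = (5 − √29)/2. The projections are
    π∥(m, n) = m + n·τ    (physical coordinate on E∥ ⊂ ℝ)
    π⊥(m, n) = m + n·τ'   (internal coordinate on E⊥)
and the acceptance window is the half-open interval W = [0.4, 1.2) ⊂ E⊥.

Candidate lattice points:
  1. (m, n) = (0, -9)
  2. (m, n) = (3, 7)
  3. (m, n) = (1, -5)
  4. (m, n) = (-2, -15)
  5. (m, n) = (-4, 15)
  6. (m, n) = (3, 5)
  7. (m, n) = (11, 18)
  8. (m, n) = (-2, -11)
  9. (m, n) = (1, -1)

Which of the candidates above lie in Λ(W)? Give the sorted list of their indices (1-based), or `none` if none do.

Numerically τ ≈ 5.1926 and τ' = −1/τ ≈ -0.1926.
[1] lift (0,-9): star map gives 1.7332; window check 0.4 ≤ 1.7332 < 1.2 is false → out
[2] lift (3,7): star map gives 1.6519; window check 0.4 ≤ 1.6519 < 1.2 is false → out
[3] lift (1,-5): star map gives 1.9629; window check 0.4 ≤ 1.9629 < 1.2 is false → out
[4] lift (-2,-15): star map gives 0.8887; window check 0.4 ≤ 0.8887 < 1.2 is true → IN Λ
[5] lift (-4,15): star map gives -6.8887; window check 0.4 ≤ -6.8887 < 1.2 is false → out
[6] lift (3,5): star map gives 2.0371; window check 0.4 ≤ 2.0371 < 1.2 is false → out
[7] lift (11,18): star map gives 7.5335; window check 0.4 ≤ 7.5335 < 1.2 is false → out
[8] lift (-2,-11): star map gives 0.1184; window check 0.4 ≤ 0.1184 < 1.2 is false → out
[9] lift (1,-1): star map gives 1.1926; window check 0.4 ≤ 1.1926 < 1.2 is true → IN Λ

4, 9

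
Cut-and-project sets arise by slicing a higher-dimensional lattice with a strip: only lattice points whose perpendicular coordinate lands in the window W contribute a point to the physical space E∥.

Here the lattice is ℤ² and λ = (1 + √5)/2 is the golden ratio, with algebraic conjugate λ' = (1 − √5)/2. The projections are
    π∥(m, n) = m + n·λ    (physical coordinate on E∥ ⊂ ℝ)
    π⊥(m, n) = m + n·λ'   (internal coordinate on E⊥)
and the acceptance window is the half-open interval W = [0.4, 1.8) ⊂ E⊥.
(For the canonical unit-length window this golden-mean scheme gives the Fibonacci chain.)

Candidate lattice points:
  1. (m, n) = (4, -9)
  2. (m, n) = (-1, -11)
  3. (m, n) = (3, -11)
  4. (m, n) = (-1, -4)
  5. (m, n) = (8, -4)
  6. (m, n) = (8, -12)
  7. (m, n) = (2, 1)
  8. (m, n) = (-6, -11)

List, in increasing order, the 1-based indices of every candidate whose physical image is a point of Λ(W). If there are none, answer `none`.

4, 7, 8

λ' = (1−√5)/2 ≈ -0.618034.
[1] lift (4,-9): star map gives 9.562306; window check 0.4 ≤ 9.562306 < 1.8 is false → out
[2] lift (-1,-11): star map gives 5.798374; window check 0.4 ≤ 5.798374 < 1.8 is false → out
[3] lift (3,-11): star map gives 9.798374; window check 0.4 ≤ 9.798374 < 1.8 is false → out
[4] lift (-1,-4): star map gives 1.472136; window check 0.4 ≤ 1.472136 < 1.8 is true → IN Λ
[5] lift (8,-4): star map gives 10.472136; window check 0.4 ≤ 10.472136 < 1.8 is false → out
[6] lift (8,-12): star map gives 15.416408; window check 0.4 ≤ 15.416408 < 1.8 is false → out
[7] lift (2,1): star map gives 1.381966; window check 0.4 ≤ 1.381966 < 1.8 is true → IN Λ
[8] lift (-6,-11): star map gives 0.798374; window check 0.4 ≤ 0.798374 < 1.8 is true → IN Λ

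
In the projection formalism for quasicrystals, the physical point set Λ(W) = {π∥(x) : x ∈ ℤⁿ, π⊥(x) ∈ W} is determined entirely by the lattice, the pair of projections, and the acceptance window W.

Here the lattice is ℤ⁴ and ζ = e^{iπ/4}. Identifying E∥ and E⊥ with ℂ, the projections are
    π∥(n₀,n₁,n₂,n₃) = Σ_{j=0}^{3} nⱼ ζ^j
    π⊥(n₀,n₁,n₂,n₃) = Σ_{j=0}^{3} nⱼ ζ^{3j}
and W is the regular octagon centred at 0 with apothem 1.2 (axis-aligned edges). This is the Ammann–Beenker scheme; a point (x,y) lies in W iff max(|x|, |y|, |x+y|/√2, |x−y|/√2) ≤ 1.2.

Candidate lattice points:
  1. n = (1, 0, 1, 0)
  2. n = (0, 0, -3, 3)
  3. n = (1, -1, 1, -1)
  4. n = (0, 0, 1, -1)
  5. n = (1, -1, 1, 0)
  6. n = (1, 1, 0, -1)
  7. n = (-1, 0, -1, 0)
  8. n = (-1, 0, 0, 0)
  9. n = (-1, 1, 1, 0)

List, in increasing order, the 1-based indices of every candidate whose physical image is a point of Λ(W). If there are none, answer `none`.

6, 8

With ζ = e^{iπ/4} the internal vectors are ζ^0,ζ^3,ζ^6,ζ^9.
candidate 1: n = (1, 0, 1, 0) → π⊥ ≈ (+1.0000, -1.0000); max(|x|,|y|,|x±y|/√2) = 1.4142 > 1.2 ⇒ ∉ W
candidate 2: n = (0, 0, -3, 3) → π⊥ ≈ (+2.1213, +5.1213); max(|x|,|y|,|x±y|/√2) = 5.1213 > 1.2 ⇒ ∉ W
candidate 3: n = (1, -1, 1, -1) → π⊥ ≈ (+1.0000, -2.4142); max(|x|,|y|,|x±y|/√2) = 2.4142 > 1.2 ⇒ ∉ W
candidate 4: n = (0, 0, 1, -1) → π⊥ ≈ (-0.7071, -1.7071); max(|x|,|y|,|x±y|/√2) = 1.7071 > 1.2 ⇒ ∉ W
candidate 5: n = (1, -1, 1, 0) → π⊥ ≈ (+1.7071, -1.7071); max(|x|,|y|,|x±y|/√2) = 2.4142 > 1.2 ⇒ ∉ W
candidate 6: n = (1, 1, 0, -1) → π⊥ ≈ (-0.4142, +0.0000); max(|x|,|y|,|x±y|/√2) = 0.4142 ≤ 1.2 ⇒ ∈ W
candidate 7: n = (-1, 0, -1, 0) → π⊥ ≈ (-1.0000, +1.0000); max(|x|,|y|,|x±y|/√2) = 1.4142 > 1.2 ⇒ ∉ W
candidate 8: n = (-1, 0, 0, 0) → π⊥ ≈ (-1.0000, +0.0000); max(|x|,|y|,|x±y|/√2) = 1.0000 ≤ 1.2 ⇒ ∈ W
candidate 9: n = (-1, 1, 1, 0) → π⊥ ≈ (-1.7071, -0.2929); max(|x|,|y|,|x±y|/√2) = 1.7071 > 1.2 ⇒ ∉ W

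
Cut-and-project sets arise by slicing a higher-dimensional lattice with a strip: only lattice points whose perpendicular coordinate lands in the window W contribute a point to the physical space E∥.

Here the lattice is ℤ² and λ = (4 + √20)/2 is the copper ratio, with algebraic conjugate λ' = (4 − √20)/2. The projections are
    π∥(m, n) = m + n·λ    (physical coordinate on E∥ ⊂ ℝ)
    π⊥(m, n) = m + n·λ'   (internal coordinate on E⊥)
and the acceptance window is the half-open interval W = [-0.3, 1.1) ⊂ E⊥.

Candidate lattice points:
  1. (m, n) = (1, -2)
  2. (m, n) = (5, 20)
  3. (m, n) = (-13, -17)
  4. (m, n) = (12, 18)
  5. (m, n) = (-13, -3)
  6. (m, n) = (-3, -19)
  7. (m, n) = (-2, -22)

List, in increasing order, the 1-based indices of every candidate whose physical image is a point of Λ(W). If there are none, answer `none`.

Compute λ' = (4−√20)/2 = -0.236068, so π⊥(m,n) = m -0.236068·n.
[1] lift (1,-2): star map gives 1.472136; window check -0.3 ≤ 1.472136 < 1.1 is false → out
[2] lift (5,20): star map gives 0.278640; window check -0.3 ≤ 0.278640 < 1.1 is true → IN Λ
[3] lift (-13,-17): star map gives -8.986844; window check -0.3 ≤ -8.986844 < 1.1 is false → out
[4] lift (12,18): star map gives 7.750776; window check -0.3 ≤ 7.750776 < 1.1 is false → out
[5] lift (-13,-3): star map gives -12.291796; window check -0.3 ≤ -12.291796 < 1.1 is false → out
[6] lift (-3,-19): star map gives 1.485292; window check -0.3 ≤ 1.485292 < 1.1 is false → out
[7] lift (-2,-22): star map gives 3.193496; window check -0.3 ≤ 3.193496 < 1.1 is false → out

2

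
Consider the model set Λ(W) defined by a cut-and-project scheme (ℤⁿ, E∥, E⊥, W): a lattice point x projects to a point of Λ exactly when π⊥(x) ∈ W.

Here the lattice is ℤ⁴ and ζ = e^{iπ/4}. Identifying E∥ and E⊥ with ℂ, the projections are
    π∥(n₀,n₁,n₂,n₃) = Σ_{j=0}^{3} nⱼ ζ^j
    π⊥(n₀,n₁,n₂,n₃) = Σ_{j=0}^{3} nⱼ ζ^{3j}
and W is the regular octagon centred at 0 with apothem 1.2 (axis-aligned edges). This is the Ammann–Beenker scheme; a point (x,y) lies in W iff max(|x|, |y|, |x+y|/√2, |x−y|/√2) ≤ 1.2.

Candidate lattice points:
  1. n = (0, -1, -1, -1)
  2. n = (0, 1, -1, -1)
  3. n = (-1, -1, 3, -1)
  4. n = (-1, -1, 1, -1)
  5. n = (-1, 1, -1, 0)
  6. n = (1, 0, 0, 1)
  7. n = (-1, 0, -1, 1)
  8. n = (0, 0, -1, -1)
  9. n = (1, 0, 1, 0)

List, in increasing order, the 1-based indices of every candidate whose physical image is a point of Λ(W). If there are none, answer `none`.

π⊥(n) = n₀ + n₁ζ³ + n₂ζ⁶ + n₃ζ⁹ where ζ = e^{iπ/4}.
candidate 1: n = (0, -1, -1, -1) → π⊥ ≈ (+0.00000, -0.41421); max(|x|,|y|,|x±y|/√2) = 0.41421 ≤ 1.2 ⇒ ∈ W
candidate 2: n = (0, 1, -1, -1) → π⊥ ≈ (-1.41421, +1.00000); max(|x|,|y|,|x±y|/√2) = 1.70711 > 1.2 ⇒ ∉ W
candidate 3: n = (-1, -1, 3, -1) → π⊥ ≈ (-1.00000, -4.41421); max(|x|,|y|,|x±y|/√2) = 4.41421 > 1.2 ⇒ ∉ W
candidate 4: n = (-1, -1, 1, -1) → π⊥ ≈ (-1.00000, -2.41421); max(|x|,|y|,|x±y|/√2) = 2.41421 > 1.2 ⇒ ∉ W
candidate 5: n = (-1, 1, -1, 0) → π⊥ ≈ (-1.70711, +1.70711); max(|x|,|y|,|x±y|/√2) = 2.41421 > 1.2 ⇒ ∉ W
candidate 6: n = (1, 0, 0, 1) → π⊥ ≈ (+1.70711, +0.70711); max(|x|,|y|,|x±y|/√2) = 1.70711 > 1.2 ⇒ ∉ W
candidate 7: n = (-1, 0, -1, 1) → π⊥ ≈ (-0.29289, +1.70711); max(|x|,|y|,|x±y|/√2) = 1.70711 > 1.2 ⇒ ∉ W
candidate 8: n = (0, 0, -1, -1) → π⊥ ≈ (-0.70711, +0.29289); max(|x|,|y|,|x±y|/√2) = 0.70711 ≤ 1.2 ⇒ ∈ W
candidate 9: n = (1, 0, 1, 0) → π⊥ ≈ (+1.00000, -1.00000); max(|x|,|y|,|x±y|/√2) = 1.41421 > 1.2 ⇒ ∉ W

1, 8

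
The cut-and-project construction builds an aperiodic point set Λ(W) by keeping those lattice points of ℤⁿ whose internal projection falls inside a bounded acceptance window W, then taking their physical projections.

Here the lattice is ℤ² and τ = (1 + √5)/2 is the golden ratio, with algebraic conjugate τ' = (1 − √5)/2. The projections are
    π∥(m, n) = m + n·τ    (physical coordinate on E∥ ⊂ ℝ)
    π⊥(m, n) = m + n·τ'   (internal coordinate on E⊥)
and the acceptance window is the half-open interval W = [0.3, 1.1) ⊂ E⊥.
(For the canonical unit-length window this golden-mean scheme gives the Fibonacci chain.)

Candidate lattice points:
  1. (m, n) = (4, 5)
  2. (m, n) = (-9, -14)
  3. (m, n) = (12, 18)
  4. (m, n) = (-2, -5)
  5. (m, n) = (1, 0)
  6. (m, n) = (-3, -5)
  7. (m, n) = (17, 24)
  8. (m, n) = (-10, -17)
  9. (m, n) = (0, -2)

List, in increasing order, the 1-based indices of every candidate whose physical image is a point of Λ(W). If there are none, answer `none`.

1, 3, 4, 5, 8

τ' = (1−√5)/2 ≈ -0.6180.
[1] lift (4,5): star map gives 0.9098; window check 0.3 ≤ 0.9098 < 1.1 is true → IN Λ
[2] lift (-9,-14): star map gives -0.3475; window check 0.3 ≤ -0.3475 < 1.1 is false → out
[3] lift (12,18): star map gives 0.8754; window check 0.3 ≤ 0.8754 < 1.1 is true → IN Λ
[4] lift (-2,-5): star map gives 1.0902; window check 0.3 ≤ 1.0902 < 1.1 is true → IN Λ
[5] lift (1,0): star map gives 1.0000; window check 0.3 ≤ 1.0000 < 1.1 is true → IN Λ
[6] lift (-3,-5): star map gives 0.0902; window check 0.3 ≤ 0.0902 < 1.1 is false → out
[7] lift (17,24): star map gives 2.1672; window check 0.3 ≤ 2.1672 < 1.1 is false → out
[8] lift (-10,-17): star map gives 0.5066; window check 0.3 ≤ 0.5066 < 1.1 is true → IN Λ
[9] lift (0,-2): star map gives 1.2361; window check 0.3 ≤ 1.2361 < 1.1 is false → out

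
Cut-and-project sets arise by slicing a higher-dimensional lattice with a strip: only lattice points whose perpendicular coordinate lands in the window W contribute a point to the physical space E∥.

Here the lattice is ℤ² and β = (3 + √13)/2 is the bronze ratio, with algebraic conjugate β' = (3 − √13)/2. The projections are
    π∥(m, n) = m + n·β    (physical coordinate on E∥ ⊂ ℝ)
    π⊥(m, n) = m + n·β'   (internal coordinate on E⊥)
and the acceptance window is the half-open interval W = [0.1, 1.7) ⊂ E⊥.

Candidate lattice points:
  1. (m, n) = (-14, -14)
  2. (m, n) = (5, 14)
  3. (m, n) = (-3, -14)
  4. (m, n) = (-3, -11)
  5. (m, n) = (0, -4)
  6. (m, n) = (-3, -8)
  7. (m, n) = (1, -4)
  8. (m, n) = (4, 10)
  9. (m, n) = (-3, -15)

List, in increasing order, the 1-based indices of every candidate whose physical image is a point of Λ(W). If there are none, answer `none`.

Numerically β ≈ 3.30278 and β' = −1/β ≈ -0.30278.
candidate 1: (m,n)=(-14,-14) → π∥ = -14-14·β ≈ -60.23886, π⊥ = -14-14·β' ≈ -9.76114 ∉ [0.1, 1.7) ⇒ out
candidate 2: (m,n)=(5,14) → π∥ = 5+14·β ≈ 51.23886, π⊥ = 5+14·β' ≈ 0.76114 ∈ [0.1, 1.7) ⇒ IN Λ
candidate 3: (m,n)=(-3,-14) → π∥ = -3-14·β ≈ -49.23886, π⊥ = -3-14·β' ≈ 1.23886 ∈ [0.1, 1.7) ⇒ IN Λ
candidate 4: (m,n)=(-3,-11) → π∥ = -3-11·β ≈ -39.33053, π⊥ = -3-11·β' ≈ 0.33053 ∈ [0.1, 1.7) ⇒ IN Λ
candidate 5: (m,n)=(0,-4) → π∥ = 0-4·β ≈ -13.21110, π⊥ = 0-4·β' ≈ 1.21110 ∈ [0.1, 1.7) ⇒ IN Λ
candidate 6: (m,n)=(-3,-8) → π∥ = -3-8·β ≈ -29.42221, π⊥ = -3-8·β' ≈ -0.57779 ∉ [0.1, 1.7) ⇒ out
candidate 7: (m,n)=(1,-4) → π∥ = 1-4·β ≈ -12.21110, π⊥ = 1-4·β' ≈ 2.21110 ∉ [0.1, 1.7) ⇒ out
candidate 8: (m,n)=(4,10) → π∥ = 4+10·β ≈ 37.02776, π⊥ = 4+10·β' ≈ 0.97224 ∈ [0.1, 1.7) ⇒ IN Λ
candidate 9: (m,n)=(-3,-15) → π∥ = -3-15·β ≈ -52.54163, π⊥ = -3-15·β' ≈ 1.54163 ∈ [0.1, 1.7) ⇒ IN Λ

2, 3, 4, 5, 8, 9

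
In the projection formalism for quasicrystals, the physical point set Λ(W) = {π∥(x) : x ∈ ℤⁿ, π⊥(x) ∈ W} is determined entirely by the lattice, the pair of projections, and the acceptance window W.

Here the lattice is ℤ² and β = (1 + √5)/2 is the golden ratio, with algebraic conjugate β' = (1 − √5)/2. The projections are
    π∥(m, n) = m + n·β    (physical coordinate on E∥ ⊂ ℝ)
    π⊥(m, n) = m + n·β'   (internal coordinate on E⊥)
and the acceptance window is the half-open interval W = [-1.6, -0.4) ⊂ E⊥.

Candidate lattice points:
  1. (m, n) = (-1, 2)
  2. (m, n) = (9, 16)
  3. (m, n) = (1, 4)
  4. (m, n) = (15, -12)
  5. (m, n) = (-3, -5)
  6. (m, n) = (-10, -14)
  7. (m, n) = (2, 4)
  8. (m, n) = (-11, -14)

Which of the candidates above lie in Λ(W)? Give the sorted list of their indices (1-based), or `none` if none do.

Numerically β ≈ 1.61803 and β' = −1/β ≈ -0.61803.
[1] lift (-1,2): star map gives -2.23607; window check -1.6 ≤ -2.23607 < -0.4 is false → out
[2] lift (9,16): star map gives -0.88854; window check -1.6 ≤ -0.88854 < -0.4 is true → IN Λ
[3] lift (1,4): star map gives -1.47214; window check -1.6 ≤ -1.47214 < -0.4 is true → IN Λ
[4] lift (15,-12): star map gives 22.41641; window check -1.6 ≤ 22.41641 < -0.4 is false → out
[5] lift (-3,-5): star map gives 0.09017; window check -1.6 ≤ 0.09017 < -0.4 is false → out
[6] lift (-10,-14): star map gives -1.34752; window check -1.6 ≤ -1.34752 < -0.4 is true → IN Λ
[7] lift (2,4): star map gives -0.47214; window check -1.6 ≤ -0.47214 < -0.4 is true → IN Λ
[8] lift (-11,-14): star map gives -2.34752; window check -1.6 ≤ -2.34752 < -0.4 is false → out

2, 3, 6, 7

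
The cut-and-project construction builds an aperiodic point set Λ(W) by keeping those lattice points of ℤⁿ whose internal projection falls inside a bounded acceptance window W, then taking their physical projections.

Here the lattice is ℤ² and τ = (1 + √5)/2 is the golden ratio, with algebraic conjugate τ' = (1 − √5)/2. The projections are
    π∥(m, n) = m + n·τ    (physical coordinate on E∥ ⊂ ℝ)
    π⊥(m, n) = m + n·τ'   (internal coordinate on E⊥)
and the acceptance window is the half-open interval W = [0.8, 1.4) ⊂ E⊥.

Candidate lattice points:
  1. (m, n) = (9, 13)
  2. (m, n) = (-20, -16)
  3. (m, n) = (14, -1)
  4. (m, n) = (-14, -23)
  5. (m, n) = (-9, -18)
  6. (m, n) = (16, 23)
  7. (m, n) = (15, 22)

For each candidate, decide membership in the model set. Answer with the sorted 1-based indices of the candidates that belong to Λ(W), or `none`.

τ' = (1−√5)/2 ≈ -0.61803.
candidate 1: (m,n)=(9,13) → π∥ = 9+13·τ ≈ 30.03444, π⊥ = 9+13·τ' ≈ 0.96556 ∈ [0.8, 1.4) ⇒ IN Λ
candidate 2: (m,n)=(-20,-16) → π∥ = -20-16·τ ≈ -45.88854, π⊥ = -20-16·τ' ≈ -10.11146 ∉ [0.8, 1.4) ⇒ out
candidate 3: (m,n)=(14,-1) → π∥ = 14-1·τ ≈ 12.38197, π⊥ = 14-1·τ' ≈ 14.61803 ∉ [0.8, 1.4) ⇒ out
candidate 4: (m,n)=(-14,-23) → π∥ = -14-23·τ ≈ -51.21478, π⊥ = -14-23·τ' ≈ 0.21478 ∉ [0.8, 1.4) ⇒ out
candidate 5: (m,n)=(-9,-18) → π∥ = -9-18·τ ≈ -38.12461, π⊥ = -9-18·τ' ≈ 2.12461 ∉ [0.8, 1.4) ⇒ out
candidate 6: (m,n)=(16,23) → π∥ = 16+23·τ ≈ 53.21478, π⊥ = 16+23·τ' ≈ 1.78522 ∉ [0.8, 1.4) ⇒ out
candidate 7: (m,n)=(15,22) → π∥ = 15+22·τ ≈ 50.59675, π⊥ = 15+22·τ' ≈ 1.40325 ∉ [0.8, 1.4) ⇒ out

1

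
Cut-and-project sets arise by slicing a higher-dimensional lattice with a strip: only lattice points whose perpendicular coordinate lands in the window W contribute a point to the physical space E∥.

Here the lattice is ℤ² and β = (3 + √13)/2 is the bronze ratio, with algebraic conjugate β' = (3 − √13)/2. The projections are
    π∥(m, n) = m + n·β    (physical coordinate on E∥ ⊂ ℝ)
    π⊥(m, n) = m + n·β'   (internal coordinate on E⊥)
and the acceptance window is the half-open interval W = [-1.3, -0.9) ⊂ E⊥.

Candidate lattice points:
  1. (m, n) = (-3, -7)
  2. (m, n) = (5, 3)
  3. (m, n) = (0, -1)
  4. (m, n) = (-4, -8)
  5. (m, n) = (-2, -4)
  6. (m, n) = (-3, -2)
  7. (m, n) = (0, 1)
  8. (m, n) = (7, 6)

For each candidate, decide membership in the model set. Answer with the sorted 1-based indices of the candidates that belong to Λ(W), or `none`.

β' = (3−√13)/2 ≈ -0.302776.
#1 (-3,-7): internal coord -3 + (-7)·β' = -0.880571; -0.880571 ∉ [-1.3, -0.9) → out
#2 (5,3): internal coord 5 + (3)·β' = +4.091673; +4.091673 ∉ [-1.3, -0.9) → out
#3 (0,-1): internal coord 0 + (-1)·β' = +0.302776; +0.302776 ∉ [-1.3, -0.9) → out
#4 (-4,-8): internal coord -4 + (-8)·β' = -1.577795; -1.577795 ∉ [-1.3, -0.9) → out
#5 (-2,-4): internal coord -2 + (-4)·β' = -0.788897; -0.788897 ∉ [-1.3, -0.9) → out
#6 (-3,-2): internal coord -3 + (-2)·β' = -2.394449; -2.394449 ∉ [-1.3, -0.9) → out
#7 (0,1): internal coord 0 + (1)·β' = -0.302776; -0.302776 ∉ [-1.3, -0.9) → out
#8 (7,6): internal coord 7 + (6)·β' = +5.183346; +5.183346 ∉ [-1.3, -0.9) → out

none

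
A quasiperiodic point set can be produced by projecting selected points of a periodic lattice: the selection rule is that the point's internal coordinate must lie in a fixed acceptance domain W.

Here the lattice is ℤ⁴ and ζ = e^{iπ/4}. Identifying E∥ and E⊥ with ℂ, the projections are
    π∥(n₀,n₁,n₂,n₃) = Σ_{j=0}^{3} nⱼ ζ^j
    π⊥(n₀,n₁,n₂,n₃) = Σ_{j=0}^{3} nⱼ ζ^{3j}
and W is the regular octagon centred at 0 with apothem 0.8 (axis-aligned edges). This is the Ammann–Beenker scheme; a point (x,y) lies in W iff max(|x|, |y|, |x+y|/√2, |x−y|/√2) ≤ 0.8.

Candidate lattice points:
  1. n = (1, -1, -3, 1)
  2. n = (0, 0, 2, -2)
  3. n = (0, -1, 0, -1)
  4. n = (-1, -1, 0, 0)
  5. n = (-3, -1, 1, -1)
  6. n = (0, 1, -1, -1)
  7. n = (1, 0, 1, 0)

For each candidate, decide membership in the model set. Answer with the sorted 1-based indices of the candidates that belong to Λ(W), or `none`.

With ζ = e^{iπ/4} the internal vectors are ζ^0,ζ^3,ζ^6,ζ^9.
candidate 1: n = (1, -1, -3, 1) → π⊥ ≈ (+2.414214, +3.000000); max(|x|,|y|,|x±y|/√2) = 3.828427 > 0.8 ⇒ ∉ W
candidate 2: n = (0, 0, 2, -2) → π⊥ ≈ (-1.414214, -3.414214); max(|x|,|y|,|x±y|/√2) = 3.414214 > 0.8 ⇒ ∉ W
candidate 3: n = (0, -1, 0, -1) → π⊥ ≈ (+0.000000, -1.414214); max(|x|,|y|,|x±y|/√2) = 1.414214 > 0.8 ⇒ ∉ W
candidate 4: n = (-1, -1, 0, 0) → π⊥ ≈ (-0.292893, -0.707107); max(|x|,|y|,|x±y|/√2) = 0.707107 ≤ 0.8 ⇒ ∈ W
candidate 5: n = (-3, -1, 1, -1) → π⊥ ≈ (-3.000000, -2.414214); max(|x|,|y|,|x±y|/√2) = 3.828427 > 0.8 ⇒ ∉ W
candidate 6: n = (0, 1, -1, -1) → π⊥ ≈ (-1.414214, +1.000000); max(|x|,|y|,|x±y|/√2) = 1.707107 > 0.8 ⇒ ∉ W
candidate 7: n = (1, 0, 1, 0) → π⊥ ≈ (+1.000000, -1.000000); max(|x|,|y|,|x±y|/√2) = 1.414214 > 0.8 ⇒ ∉ W

4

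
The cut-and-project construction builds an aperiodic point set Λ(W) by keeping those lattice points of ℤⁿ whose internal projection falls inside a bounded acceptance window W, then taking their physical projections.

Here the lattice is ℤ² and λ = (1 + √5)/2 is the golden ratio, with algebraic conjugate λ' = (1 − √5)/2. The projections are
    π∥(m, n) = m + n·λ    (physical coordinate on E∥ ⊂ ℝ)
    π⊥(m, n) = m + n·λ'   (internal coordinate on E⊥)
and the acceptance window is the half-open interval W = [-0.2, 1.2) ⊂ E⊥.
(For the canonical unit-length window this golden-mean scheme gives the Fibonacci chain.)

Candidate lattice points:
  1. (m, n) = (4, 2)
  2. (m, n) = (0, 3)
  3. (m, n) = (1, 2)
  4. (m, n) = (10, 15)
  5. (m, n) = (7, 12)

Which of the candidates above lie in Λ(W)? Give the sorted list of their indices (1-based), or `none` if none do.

4

Compute λ' = (1−√5)/2 = -0.618034, so π⊥(m,n) = m -0.618034·n.
candidate 1: (m,n)=(4,2) → π∥ = 4+2·λ ≈ 7.236068, π⊥ = 4+2·λ' ≈ 2.763932 ∉ [-0.2, 1.2) ⇒ out
candidate 2: (m,n)=(0,3) → π∥ = 0+3·λ ≈ 4.854102, π⊥ = 0+3·λ' ≈ -1.854102 ∉ [-0.2, 1.2) ⇒ out
candidate 3: (m,n)=(1,2) → π∥ = 1+2·λ ≈ 4.236068, π⊥ = 1+2·λ' ≈ -0.236068 ∉ [-0.2, 1.2) ⇒ out
candidate 4: (m,n)=(10,15) → π∥ = 10+15·λ ≈ 34.270510, π⊥ = 10+15·λ' ≈ 0.729490 ∈ [-0.2, 1.2) ⇒ IN Λ
candidate 5: (m,n)=(7,12) → π∥ = 7+12·λ ≈ 26.416408, π⊥ = 7+12·λ' ≈ -0.416408 ∉ [-0.2, 1.2) ⇒ out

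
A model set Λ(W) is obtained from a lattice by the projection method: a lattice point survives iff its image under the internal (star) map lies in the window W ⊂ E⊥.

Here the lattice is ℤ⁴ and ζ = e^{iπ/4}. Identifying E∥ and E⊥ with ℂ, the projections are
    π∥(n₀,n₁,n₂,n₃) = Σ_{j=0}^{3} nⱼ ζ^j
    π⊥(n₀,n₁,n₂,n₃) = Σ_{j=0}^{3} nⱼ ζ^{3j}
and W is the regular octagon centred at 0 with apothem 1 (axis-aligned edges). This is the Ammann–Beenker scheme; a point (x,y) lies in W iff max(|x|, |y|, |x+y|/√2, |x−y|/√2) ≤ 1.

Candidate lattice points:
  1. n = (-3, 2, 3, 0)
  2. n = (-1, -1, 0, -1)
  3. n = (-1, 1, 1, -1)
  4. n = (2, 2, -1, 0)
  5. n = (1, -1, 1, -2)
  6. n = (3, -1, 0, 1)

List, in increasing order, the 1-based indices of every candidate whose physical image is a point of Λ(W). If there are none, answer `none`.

none

π⊥(n) = n₀ + n₁ζ³ + n₂ζ⁶ + n₃ζ⁹ where ζ = e^{iπ/4}.
candidate 1: n = (-3, 2, 3, 0) → π⊥ ≈ (-4.4142, -1.5858); max(|x|,|y|,|x±y|/√2) = 4.4142 > 1 ⇒ ∉ W
candidate 2: n = (-1, -1, 0, -1) → π⊥ ≈ (-1.0000, -1.4142); max(|x|,|y|,|x±y|/√2) = 1.7071 > 1 ⇒ ∉ W
candidate 3: n = (-1, 1, 1, -1) → π⊥ ≈ (-2.4142, -1.0000); max(|x|,|y|,|x±y|/√2) = 2.4142 > 1 ⇒ ∉ W
candidate 4: n = (2, 2, -1, 0) → π⊥ ≈ (+0.5858, +2.4142); max(|x|,|y|,|x±y|/√2) = 2.4142 > 1 ⇒ ∉ W
candidate 5: n = (1, -1, 1, -2) → π⊥ ≈ (+0.2929, -3.1213); max(|x|,|y|,|x±y|/√2) = 3.1213 > 1 ⇒ ∉ W
candidate 6: n = (3, -1, 0, 1) → π⊥ ≈ (+4.4142, +0.0000); max(|x|,|y|,|x±y|/√2) = 4.4142 > 1 ⇒ ∉ W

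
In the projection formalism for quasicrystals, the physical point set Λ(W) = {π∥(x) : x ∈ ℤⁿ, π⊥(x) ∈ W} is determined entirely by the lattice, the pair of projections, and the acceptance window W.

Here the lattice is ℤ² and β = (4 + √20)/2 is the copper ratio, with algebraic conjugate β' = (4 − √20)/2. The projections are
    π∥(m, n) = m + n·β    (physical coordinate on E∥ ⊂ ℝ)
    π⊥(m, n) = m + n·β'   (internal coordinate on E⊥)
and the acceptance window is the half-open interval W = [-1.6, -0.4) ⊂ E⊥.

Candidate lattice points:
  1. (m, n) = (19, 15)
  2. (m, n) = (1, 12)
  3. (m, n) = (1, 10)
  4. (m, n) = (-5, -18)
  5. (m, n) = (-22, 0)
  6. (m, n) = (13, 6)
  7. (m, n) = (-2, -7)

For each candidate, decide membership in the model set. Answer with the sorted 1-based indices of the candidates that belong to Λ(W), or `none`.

Compute β' = (4−√20)/2 = -0.23607, so π⊥(m,n) = m -0.23607·n.
#1 (19,15): internal coord 19 + (15)·β' = +15.45898; +15.45898 ∉ [-1.6, -0.4) → out
#2 (1,12): internal coord 1 + (12)·β' = -1.83282; -1.83282 ∉ [-1.6, -0.4) → out
#3 (1,10): internal coord 1 + (10)·β' = -1.36068; -1.36068 ∈ [-1.6, -0.4) → IN Λ
#4 (-5,-18): internal coord -5 + (-18)·β' = -0.75078; -0.75078 ∈ [-1.6, -0.4) → IN Λ
#5 (-22,0): internal coord -22 + (0)·β' = -22.00000; -22.00000 ∉ [-1.6, -0.4) → out
#6 (13,6): internal coord 13 + (6)·β' = +11.58359; +11.58359 ∉ [-1.6, -0.4) → out
#7 (-2,-7): internal coord -2 + (-7)·β' = -0.34752; -0.34752 ∉ [-1.6, -0.4) → out

3, 4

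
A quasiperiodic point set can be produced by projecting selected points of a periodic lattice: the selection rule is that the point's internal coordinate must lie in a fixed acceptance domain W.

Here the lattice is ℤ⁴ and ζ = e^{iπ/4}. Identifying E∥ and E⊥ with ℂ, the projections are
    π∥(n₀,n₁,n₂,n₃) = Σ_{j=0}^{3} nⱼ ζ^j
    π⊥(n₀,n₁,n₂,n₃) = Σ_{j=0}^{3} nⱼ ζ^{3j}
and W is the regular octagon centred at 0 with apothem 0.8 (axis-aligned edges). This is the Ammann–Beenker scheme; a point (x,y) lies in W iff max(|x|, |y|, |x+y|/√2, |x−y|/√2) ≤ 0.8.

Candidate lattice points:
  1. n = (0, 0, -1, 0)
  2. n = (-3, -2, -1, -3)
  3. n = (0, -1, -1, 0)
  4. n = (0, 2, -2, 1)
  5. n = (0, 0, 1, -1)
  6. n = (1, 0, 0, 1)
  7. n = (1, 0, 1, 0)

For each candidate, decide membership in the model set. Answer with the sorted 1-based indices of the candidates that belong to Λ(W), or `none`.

3

Internal map: ζ^{3j} for j=0..3 gives (1,0), (−√2/2,√2/2), (0,−1), (√2/2,√2/2).
#1 (0, 0, -1, 0): internal (0.00000, 1.00000); octagon support 1.00000 vs apothem 0.8 → ∉ W
#2 (-3, -2, -1, -3): internal (-3.70711, -2.53553); octagon support 4.41421 vs apothem 0.8 → ∉ W
#3 (0, -1, -1, 0): internal (0.70711, 0.29289); octagon support 0.70711 vs apothem 0.8 → ∈ W
#4 (0, 2, -2, 1): internal (-0.70711, 4.12132); octagon support 4.12132 vs apothem 0.8 → ∉ W
#5 (0, 0, 1, -1): internal (-0.70711, -1.70711); octagon support 1.70711 vs apothem 0.8 → ∉ W
#6 (1, 0, 0, 1): internal (1.70711, 0.70711); octagon support 1.70711 vs apothem 0.8 → ∉ W
#7 (1, 0, 1, 0): internal (1.00000, -1.00000); octagon support 1.41421 vs apothem 0.8 → ∉ W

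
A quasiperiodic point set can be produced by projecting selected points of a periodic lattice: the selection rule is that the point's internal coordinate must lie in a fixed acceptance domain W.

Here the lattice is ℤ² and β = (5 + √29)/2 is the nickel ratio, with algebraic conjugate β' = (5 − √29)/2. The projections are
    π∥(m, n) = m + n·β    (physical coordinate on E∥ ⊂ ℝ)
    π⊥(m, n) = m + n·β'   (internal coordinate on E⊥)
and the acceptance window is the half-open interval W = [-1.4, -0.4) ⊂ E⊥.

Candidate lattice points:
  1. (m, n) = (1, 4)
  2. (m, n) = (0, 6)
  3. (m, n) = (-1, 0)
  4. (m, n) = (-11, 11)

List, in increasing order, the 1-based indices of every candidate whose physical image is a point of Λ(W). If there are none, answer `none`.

Numerically β ≈ 5.192582 and β' = −1/β ≈ -0.192582.
candidate 1: (m,n)=(1,4) → π∥ = 1+4·β ≈ 21.770330, π⊥ = 1+4·β' ≈ 0.229670 ∉ [-1.4, -0.4) ⇒ out
candidate 2: (m,n)=(0,6) → π∥ = 0+6·β ≈ 31.155494, π⊥ = 0+6·β' ≈ -1.155494 ∈ [-1.4, -0.4) ⇒ IN Λ
candidate 3: (m,n)=(-1,0) → π∥ = -1+0·β ≈ -1.000000, π⊥ = -1+0·β' ≈ -1.000000 ∈ [-1.4, -0.4) ⇒ IN Λ
candidate 4: (m,n)=(-11,11) → π∥ = -11+11·β ≈ 46.118406, π⊥ = -11+11·β' ≈ -13.118406 ∉ [-1.4, -0.4) ⇒ out

2, 3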